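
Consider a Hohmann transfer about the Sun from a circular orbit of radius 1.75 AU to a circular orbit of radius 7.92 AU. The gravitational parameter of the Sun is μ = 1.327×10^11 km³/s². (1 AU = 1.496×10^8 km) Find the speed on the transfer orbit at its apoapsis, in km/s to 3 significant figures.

In km: r₁ = 1.75 × 1.496×10^8 = 2.618×10^8 km; r₂ = 7.92 × 1.496×10^8 = 1.184832×10^9 km.
Transfer-ellipse semi-major axis a_t = (r₁ + r₂)/2 = (2.618×10^8 + 1.184832×10^9)/2 = 7.23316×10^8 km.
At apoapsis, r = 1.184832×10^9 km.
Applying v² = μ(2/r − 1/a_t): v = 6.367 km/s.

v = 6.37 km/s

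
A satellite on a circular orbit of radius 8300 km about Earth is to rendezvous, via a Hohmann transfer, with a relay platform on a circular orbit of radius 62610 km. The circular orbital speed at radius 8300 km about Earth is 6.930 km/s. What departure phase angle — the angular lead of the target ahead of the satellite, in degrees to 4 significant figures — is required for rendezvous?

From the circular-orbit relation v² = μ/r at r = 8300 km: μ = v²r = (6.930)² × 8300 = 3.98607×10^5 km³/s².
Semi-major axis of the transfer orbit: a_t = (8300 + 62610)/2 = 35455 km.
The half-period of the transfer ellipse is t = π√(a_t³/μ) = 33219.56 s.
Target angular speed ω₂ = √(μ/r₂³) = 4.030016×10^-5 rad/s.
Angle swept by the target during transfer: ω₂·t = 1.33875 rad = 76.70°.
The satellite traverses 180° on the transfer ellipse, so the target must lead by 180° − 76.70° = 103.3°.

φ = 103.3°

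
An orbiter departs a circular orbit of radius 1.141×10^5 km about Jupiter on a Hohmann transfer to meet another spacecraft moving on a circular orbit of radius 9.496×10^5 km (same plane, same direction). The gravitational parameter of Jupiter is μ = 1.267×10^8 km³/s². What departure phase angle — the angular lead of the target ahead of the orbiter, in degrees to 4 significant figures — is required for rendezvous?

φ = 104.6°

Transfer-ellipse semi-major axis a_t = (r₁ + r₂)/2 = (1.141×10^5 + 9.496×10^5)/2 = 5.3185×10^5 km.
Transfer time t = π√(a_t³/μ) = 1.082543×10^5 s.
Target angular speed ω₂ = √(μ/r₂³) = 1.216402×10^-5 rad/s.
Angle swept by the target during transfer: ω₂·t = 1.31681 rad = 75.448°.
Arrival is 180° from departure on the ellipse, so φ = 180° − 75.448° = 104.6°.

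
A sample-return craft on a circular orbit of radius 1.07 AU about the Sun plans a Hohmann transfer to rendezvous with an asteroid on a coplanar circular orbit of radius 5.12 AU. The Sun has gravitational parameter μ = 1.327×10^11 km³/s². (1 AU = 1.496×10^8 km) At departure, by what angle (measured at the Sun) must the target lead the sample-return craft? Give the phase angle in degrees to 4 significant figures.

φ = 95.40°

In km: r₁ = 1.07 × 1.496×10^8 = 1.60072×10^8 km; r₂ = 5.12 × 1.496×10^8 = 7.65952×10^8 km.
The Hohmann ellipse has a_t = (r₁ + r₂)/2 = 4.63012×10^8 km.
Transfer time t = π√(a_t³/μ) = 8.5922×10^7 s.
The target's mean motion on its circular orbit is ω₂ = √(μ/r₂³) = 1.7184×10^-8 rad/s.
Angle swept by the target during transfer: ω₂·t = 1.4765 rad = 84.60°.
Arrival is 180° from departure on the ellipse, so φ = 180° − 84.60° = 95.40°.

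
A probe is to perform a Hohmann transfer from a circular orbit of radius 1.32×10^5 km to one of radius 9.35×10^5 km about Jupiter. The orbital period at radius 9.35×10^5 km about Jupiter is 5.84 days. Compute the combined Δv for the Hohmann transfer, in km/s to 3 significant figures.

Δv = 15.9 km/s

From Kepler's third law T² = 4π²r³/μ at r = 9.35×10^5 km, T = 5.84 days = 5.84 × 86400 s = 5.04576×10^5 s: μ = 4π²r³/T² = 1.26748×10^8 km³/s².
Transfer-ellipse semi-major axis a_t = (r₁ + r₂)/2 = (1.320×10^5 + 9.350×10^5)/2 = 5.335×10^5 km.
Circular speed at r₁: v₁ = √(μ/r₁) = √(1.26748×10^8/1.320×10^5) = 30.987 km/s.
Transfer-orbit speed at r₁ (vis-viva): v_p = √[μ(2/r₁ − 1/a_t)] = 41.023 km/s.
First burn Δv₁ = |v_p − v₁| = 10.04 km/s.
At r₂, v₂ = √(μ/r₂) = 11.643 km/s.
Transfer-orbit speed at r₂: v_a = √[μ(2/r₂ − 1/a_t)] = 5.7914 km/s.
Second burn Δv₂ = |v₂ − v_a| = 5.852 km/s.
Δv = Δv₁ + Δv₂ = 10.04 + 5.852 = 15.89 km/s.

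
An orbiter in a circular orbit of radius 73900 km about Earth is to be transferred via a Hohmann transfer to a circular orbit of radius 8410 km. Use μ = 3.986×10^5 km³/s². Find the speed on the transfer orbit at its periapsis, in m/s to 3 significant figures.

v = 9230 m/s

The Hohmann ellipse has a_t = (r₁ + r₂)/2 = 41155 km.
At periapsis, r = 8410 km.
From the vis-viva equation, v = √[μ(2/r − 1/a_t)] = 9.225 km/s.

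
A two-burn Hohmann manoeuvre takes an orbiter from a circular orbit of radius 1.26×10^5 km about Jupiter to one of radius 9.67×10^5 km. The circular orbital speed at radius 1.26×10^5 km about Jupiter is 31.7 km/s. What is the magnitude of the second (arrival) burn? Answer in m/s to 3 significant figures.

From the circular-orbit relation v² = μ/r at r = 1.26×10^5 km: μ = v²r = (31.7)² × 1.26×10^5 = 1.26616×10^8 km³/s².
The Hohmann ellipse has a_t = (r₁ + r₂)/2 = 5.465×10^5 km.
Circular speed at r = 9.670×10^5 km: v_c = √(μ/r) = 11.4428 km/s.
Transfer-orbit speed at the same r (vis-viva, a = a_t): v_t = √[μ(2/r − 1/a_t)] = 5.49442 km/s.
Δv₂ = |v_t − v_c| = |5.49442 − 11.4428| = 5.948 km/s.

Δv₂ = 5950 m/s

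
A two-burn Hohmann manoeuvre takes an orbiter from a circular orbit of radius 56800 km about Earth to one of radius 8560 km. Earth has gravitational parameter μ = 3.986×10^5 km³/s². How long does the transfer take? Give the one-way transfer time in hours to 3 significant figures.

Transfer-ellipse semi-major axis a_t = (r₁ + r₂)/2 = (56800 + 8560)/2 = 32680 km.
By Kepler's third law the transfer-orbit period is T = 2π√(a_t³/μ), so t = T/2 = 29400 s.
Converting: 29400 s ÷ 3600 s/hour = 8.17 hours.

t = 8.17 hours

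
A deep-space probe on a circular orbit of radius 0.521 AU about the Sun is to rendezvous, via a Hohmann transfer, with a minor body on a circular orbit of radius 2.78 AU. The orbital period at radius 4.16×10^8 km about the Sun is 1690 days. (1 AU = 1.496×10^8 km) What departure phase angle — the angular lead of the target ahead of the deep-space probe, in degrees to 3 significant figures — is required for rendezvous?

φ = 97.7°

From Kepler's third law T² = 4π²r³/μ at r = 4.16×10^8 km, T = 1690 days = 1690 × 86400 s = 1.46016×10^8 s: μ = 4π²r³/T² = 1.33303×10^11 km³/s².
In km: r₁ = 0.521 × 1.496×10^8 = 7.79416×10^7 km; r₂ = 2.78 × 1.496×10^8 = 4.15888×10^8 km.
Transfer-ellipse semi-major axis a_t = (r₁ + r₂)/2 = (7.79416×10^7 + 4.15888×10^8)/2 = 2.469148×10^8 km.
The half-period of the transfer ellipse is t = π√(a_t³/μ) = 3.3385×10^7 s.
The target's mean motion on its circular orbit is ω₂ = √(μ/r₂³) = 4.3048×10^-8 rad/s.
Angle swept by the target during transfer: ω₂·t = 1.43716 rad = 82.34°.
The deep-space probe traverses 180° on the transfer ellipse, so the target must lead by 180° − 82.34° = 97.7°.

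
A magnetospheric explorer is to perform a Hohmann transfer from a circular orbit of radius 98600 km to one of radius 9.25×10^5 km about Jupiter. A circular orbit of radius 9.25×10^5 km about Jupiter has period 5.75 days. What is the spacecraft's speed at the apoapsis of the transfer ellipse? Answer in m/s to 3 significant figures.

From Kepler's third law T² = 4π²r³/μ at r = 9.25×10^5 km, T = 5.75 days = 5.75 × 86400 s = 4.968×10^5 s: μ = 4π²r³/T² = 1.26597×10^8 km³/s².
Semi-major axis of the transfer orbit: a_t = (98600 + 9.250×10^5)/2 = 5.118×10^5 km.
The apoapsis of the transfer ellipse is at r = 9.250×10^5 km.
Applying v² = μ(2/r − 1/a_t): v = 5.135 km/s.

v = 5130 m/s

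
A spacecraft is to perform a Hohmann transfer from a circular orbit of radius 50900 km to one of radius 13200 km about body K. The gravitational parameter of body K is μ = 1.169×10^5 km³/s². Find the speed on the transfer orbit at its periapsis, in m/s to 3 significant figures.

Transfer-ellipse semi-major axis a_t = (r₁ + r₂)/2 = (50900 + 13200)/2 = 32050 km.
The periapsis of the transfer ellipse is at r = 13200 km.
Vis-viva: v = √[μ(2/r − 1/a_t)] = √[1.169×10^5 × (2/13200 − 1/32050)] = 3.750 km/s.

v = 3750 m/s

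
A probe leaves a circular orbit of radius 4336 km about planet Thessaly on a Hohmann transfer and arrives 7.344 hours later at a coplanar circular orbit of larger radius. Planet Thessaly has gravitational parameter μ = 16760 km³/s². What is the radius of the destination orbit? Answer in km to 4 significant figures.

Transfer time t = 7.344 hours = 26438.4 s, and t = π√(a_t³/μ).
So a_t = (μ t²/π²)^(1/3) = (16760 × (26438.4)² / π²)^(1/3) = 10588 km.
Since a_t = (r₁ + r₂)/2, r₂ = 2a_t − r₁ = 2×10588 − 4336 = 16840 km.

r₂ = 16840 km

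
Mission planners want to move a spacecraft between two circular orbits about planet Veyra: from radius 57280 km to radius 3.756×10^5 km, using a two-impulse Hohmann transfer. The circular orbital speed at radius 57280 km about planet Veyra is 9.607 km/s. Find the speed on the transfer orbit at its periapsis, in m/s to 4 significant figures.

v = 12660 m/s

From the circular-orbit relation v² = μ/r at r = 57280 km: μ = v²r = (9.607)² × 57280 = 5.28663×10^6 km³/s².
Semi-major axis of the transfer orbit: a_t = (57280 + 3.756×10^5)/2 = 2.1644×10^5 km.
At periapsis, r = 57280 km.
Vis-viva: v = √[μ(2/r − 1/a_t)] = √[5.28663×10^6 × (2/57280 − 1/2.1644×10^5)] = 12.66 km/s.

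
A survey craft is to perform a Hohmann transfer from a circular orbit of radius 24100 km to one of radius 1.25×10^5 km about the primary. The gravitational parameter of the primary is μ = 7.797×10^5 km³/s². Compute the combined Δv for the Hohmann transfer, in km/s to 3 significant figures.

Semi-major axis of the transfer orbit: a_t = (24100 + 1.250×10^5)/2 = 74550 km.
Circular speed at r₁: v₁ = √(μ/r₁) = √(7.797×10^5/24100) = 5.688 km/s.
Transfer-orbit speed at r₁ (vis-viva): v_p = √[μ(2/r₁ − 1/a_t)] = 7.365 km/s.
First burn Δv₁ = |v_p − v₁| = 1.677 km/s.
Circular speed at r₂: v₂ = √(μ/r₂) = 2.498 km/s.
Transfer-orbit speed at r₂: v_a = √[μ(2/r₂ − 1/a_t)] = 1.420 km/s.
Second burn Δv₂ = |v₂ − v_a| = 1.078 km/s.
Total Δv = Δv₁ + Δv₂ = 2.755 km/s.

Δv = 2.75 km/s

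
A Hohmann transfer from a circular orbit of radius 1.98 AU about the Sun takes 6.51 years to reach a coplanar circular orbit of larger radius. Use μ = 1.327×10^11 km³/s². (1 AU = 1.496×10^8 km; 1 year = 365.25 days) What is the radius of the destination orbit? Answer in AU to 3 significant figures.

r₂ = 9.09 AU

In km: r₁ = 1.98 × 1.496×10^8 = 2.96208×10^8 km.
Transfer time t = 6.51 years × 365.25 × 86400 s = 2.05439976×10^8 s, and t = π√(a_t³/μ).
So a_t = (μ t²/π²)^(1/3) = (1.327×10^11 × (2.05439976×10^8)² / π²)^(1/3) = 8.2790×10^8 km.
Since a_t = (r₁ + r₂)/2, r₂ = 2a_t − r₁ = 2×8.2790×10^8 − 2.96208×10^8 = 1.359592×10^9 km.
In AU: r₂ = 1.359592×10^9 / 1.496×10^8 = 9.09 AU.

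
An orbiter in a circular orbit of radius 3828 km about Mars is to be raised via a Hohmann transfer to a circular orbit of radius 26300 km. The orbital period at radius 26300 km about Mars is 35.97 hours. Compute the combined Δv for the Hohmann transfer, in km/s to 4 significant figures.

Δv = 1.708 km/s

From Kepler's third law T² = 4π²r³/μ at r = 26300 km, T = 35.97 hours = 35.97 × 3600 s = 1.29492×10^5 s: μ = 4π²r³/T² = 42829.3 km³/s².
Transfer-ellipse semi-major axis a_t = (r₁ + r₂)/2 = (3828 + 26300)/2 = 15064 km.
At r₁ the circular-orbit speed is v₁ = √(μ/r₁) = 3.345 km/s.
Transfer-orbit speed at r₁ (vis-viva equation): v_p = √[μ(2/r₁ − 1/a_t)] = 4.420 km/s.
First burn Δv₁ = |v_p − v₁| = 1.075 km/s.
Circular speed at r₂: v₂ = √(μ/r₂) = 1.2761 km/s.
Transfer-orbit speed at r₂: v_a = √[μ(2/r₂ − 1/a_t)] = 0.64329 km/s.
Second burn Δv₂ = |v₂ − v_a| = 0.6328 km/s.
Total Δv = Δv₁ + Δv₂ = 1.708 km/s.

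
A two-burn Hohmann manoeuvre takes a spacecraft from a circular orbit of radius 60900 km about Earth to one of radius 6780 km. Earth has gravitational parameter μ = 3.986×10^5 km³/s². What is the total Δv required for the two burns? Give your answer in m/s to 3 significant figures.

Δv = 4030 m/s

Transfer-ellipse semi-major axis a_t = (r₁ + r₂)/2 = (60900 + 6780)/2 = 33840 km.
At r₁ the circular-orbit speed is v₁ = √(μ/r₁) = 2.558 km/s.
Transfer-orbit speed at r₁ (vis-viva): v_a = √[μ(2/r₁ − 1/a_t)] = 1.145 km/s.
First burn Δv₁ = |v_a − v₁| = 1.413 km/s.
At r₂, v₂ = √(μ/r₂) = 7.667500 km/s.
Transfer-orbit speed at r₂: v_p = √[μ(2/r₂ − 1/a_t)] = 10.28602 km/s.
Second burn Δv₂ = |v₂ − v_p| = 2.619 km/s.
Δv = Δv₁ + Δv₂ = 1.413 + 2.619 = 4.032 km/s.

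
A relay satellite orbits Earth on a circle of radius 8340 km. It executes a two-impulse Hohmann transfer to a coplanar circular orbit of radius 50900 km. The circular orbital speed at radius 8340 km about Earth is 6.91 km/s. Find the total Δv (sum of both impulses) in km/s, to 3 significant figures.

From the circular-orbit relation v² = μ/r at r = 8340 km: μ = v²r = (6.91)² × 8340 = 3.98219×10^5 km³/s².
Transfer-ellipse semi-major axis a_t = (r₁ + r₂)/2 = (8340 + 50900)/2 = 29620 km.
Circular speed at r₁: v₁ = √(μ/r₁) = √(3.98219×10^5/8340) = 6.910 km/s.
Transfer-orbit speed at r₁ (v² = μ(2/r − 1/a)): v_p = √[μ(2/r₁ − 1/a_t)] = 9.058 km/s.
First burn Δv₁ = |v_p − v₁| = 2.148 km/s.
At r₂, v₂ = √(μ/r₂) = 2.797 km/s.
Transfer-orbit speed at r₂: v_a = √[μ(2/r₂ − 1/a_t)] = 1.484 km/s.
Second burn Δv₂ = |v₂ − v_a| = 1.313 km/s.
Total Δv = Δv₁ + Δv₂ = 3.461 km/s.

Δv = 3.46 km/s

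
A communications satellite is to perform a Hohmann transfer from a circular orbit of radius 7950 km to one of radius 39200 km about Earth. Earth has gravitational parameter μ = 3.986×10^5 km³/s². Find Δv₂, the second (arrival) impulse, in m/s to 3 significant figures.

Semi-major axis of the transfer orbit: a_t = (7950 + 39200)/2 = 23575 km.
Circular speed at r = 39200 km: v_c = √(μ/r) = 3.189 km/s.
Transfer-orbit speed at the same r (vis-viva, a = a_t): v_t = √[μ(2/r − 1/a_t)] = 1.852 km/s.
Δv₂ = |v_t − v_c| = |1.852 − 3.189| = 1.337 km/s.

Δv₂ = 1340 m/s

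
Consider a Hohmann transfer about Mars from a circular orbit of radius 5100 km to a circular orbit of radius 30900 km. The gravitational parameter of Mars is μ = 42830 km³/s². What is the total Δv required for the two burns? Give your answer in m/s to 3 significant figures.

Δv = 1450 m/s

Semi-major axis of the transfer orbit: a_t = (5100 + 30900)/2 = 18000 km.
At r₁ the circular-orbit speed is v₁ = √(μ/r₁) = 2.898 km/s.
Transfer-orbit speed at r₁ (vis-viva equation): v_p = √[μ(2/r₁ − 1/a_t)] = 3.797 km/s.
First burn Δv₁ = |v_p − v₁| = 0.8990 km/s.
Circular speed at r₂: v₂ = √(μ/r₂) = 1.1773 km/s.
Transfer-orbit speed at r₂: v_a = √[μ(2/r₂ − 1/a_t)] = 0.62668 km/s.
Second burn Δv₂ = |v₂ − v_a| = 0.5506 km/s.
Δv = Δv₁ + Δv₂ = 0.8990 + 0.5506 = 1.450 km/s.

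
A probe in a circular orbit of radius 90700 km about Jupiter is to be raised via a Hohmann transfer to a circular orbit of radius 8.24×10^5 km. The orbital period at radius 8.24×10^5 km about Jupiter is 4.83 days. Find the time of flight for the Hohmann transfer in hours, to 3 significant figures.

t = 24.0 hours

From Kepler's third law T² = 4π²r³/μ at r = 8.24×10^5 km, T = 4.83 days = 4.83 × 86400 s = 4.17312×10^5 s: μ = 4π²r³/T² = 1.26829×10^8 km³/s².
Transfer-ellipse semi-major axis a_t = (r₁ + r₂)/2 = (90700 + 8.240×10^5)/2 = 4.5735×10^5 km.
Half the transfer-orbit period gives t = π√(a_t³/μ) = 86280 s.
Converting: 86280 s ÷ 3600 s/hour = 24.0 hours.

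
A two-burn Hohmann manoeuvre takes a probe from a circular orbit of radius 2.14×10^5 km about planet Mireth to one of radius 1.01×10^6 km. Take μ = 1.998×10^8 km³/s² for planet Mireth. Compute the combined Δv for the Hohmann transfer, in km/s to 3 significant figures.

Transfer-ellipse semi-major axis a_t = (r₁ + r₂)/2 = (2.140×10^5 + 1.010×10^6)/2 = 6.120×10^5 km.
At r₁ the circular-orbit speed is v₁ = √(μ/r₁) = 30.5556 km/s.
Transfer-orbit speed at r₁ (vis-viva): v_p = √[μ(2/r₁ − 1/a_t)] = 39.2533 km/s.
First burn Δv₁ = |v_p − v₁| = 8.698 km/s.
At r₂, v₂ = √(μ/r₂) = 14.065 km/s.
Transfer-orbit speed at r₂: v_a = √[μ(2/r₂ − 1/a_t)] = 8.3170 km/s.
Second burn Δv₂ = |v₂ − v_a| = 5.748 km/s.
Δv = Δv₁ + Δv₂ = 8.698 + 5.748 = 14.45 km/s.

Δv = 14.4 km/s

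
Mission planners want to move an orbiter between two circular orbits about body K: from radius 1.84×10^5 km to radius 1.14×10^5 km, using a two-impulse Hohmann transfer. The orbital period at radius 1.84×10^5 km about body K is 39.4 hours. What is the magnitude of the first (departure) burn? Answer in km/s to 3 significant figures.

Δv₁ = 1.02 km/s

From Kepler's third law T² = 4π²r³/μ at r = 1.84×10^5 km, T = 39.4 hours = 39.4 × 3600 s = 1.4184×10^5 s: μ = 4π²r³/T² = 1.22241×10^7 km³/s².
Transfer-ellipse semi-major axis a_t = (r₁ + r₂)/2 = (1.840×10^5 + 1.140×10^5)/2 = 1.490×10^5 km.
Circular speed at r = 1.840×10^5 km: v_c = √(μ/r) = 8.1508 km/s.
Vis-viva on the transfer ellipse at r = 1.840×10^5 km gives v_t = √[μ(2/r − 1/a_t)] = 7.1295 km/s.
Δv₁ = |v_t − v_c| = |7.1295 − 8.1508| = 1.021 km/s.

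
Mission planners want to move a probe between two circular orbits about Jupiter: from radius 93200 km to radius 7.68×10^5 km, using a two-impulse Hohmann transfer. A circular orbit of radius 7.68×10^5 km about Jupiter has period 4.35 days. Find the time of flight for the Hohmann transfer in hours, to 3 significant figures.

From Kepler's third law T² = 4π²r³/μ at r = 7.68×10^5 km, T = 4.35 days = 4.35 × 86400 s = 3.7584×10^5 s: μ = 4π²r³/T² = 1.26601×10^8 km³/s².
The Hohmann ellipse has a_t = (r₁ + r₂)/2 = 4.306×10^5 km.
Half the transfer-orbit period gives t = π√(a_t³/μ) = 78890 s.
Converting: 78890 s ÷ 3600 s/hour = 21.9 hours.

t = 21.9 hours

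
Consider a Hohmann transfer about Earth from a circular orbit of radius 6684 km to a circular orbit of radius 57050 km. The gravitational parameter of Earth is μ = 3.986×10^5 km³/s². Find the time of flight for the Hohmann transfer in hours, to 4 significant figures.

Semi-major axis of the transfer orbit: a_t = (6684 + 57050)/2 = 31867 km.
Half the transfer-orbit period gives t = π√(a_t³/μ) = 28307 s.
Converting: 28307 s ÷ 3600 s/hour = 7.863 hours.

t = 7.863 hours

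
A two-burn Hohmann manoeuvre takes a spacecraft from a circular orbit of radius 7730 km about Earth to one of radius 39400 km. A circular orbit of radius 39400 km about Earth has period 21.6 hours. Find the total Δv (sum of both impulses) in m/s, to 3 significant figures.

From Kepler's third law T² = 4π²r³/μ at r = 39400 km, T = 21.6 hours = 21.6 × 3600 s = 77760 s: μ = 4π²r³/T² = 3.99334×10^5 km³/s².
The Hohmann ellipse has a_t = (r₁ + r₂)/2 = 23565 km.
At r₁ the circular-orbit speed is v₁ = √(μ/r₁) = 7.187506 km/s.
Transfer-orbit speed at r₁ (vis-viva): v_p = √[μ(2/r₁ − 1/a_t)] = 9.293784 km/s.
First burn Δv₁ = |v_p − v₁| = 2.10628 km/s.
Circular speed at r₂: v₂ = √(μ/r₂) = 3.18361 km/s.
Transfer-orbit speed at r₂: v_a = √[μ(2/r₂ − 1/a_t)] = 1.82337 km/s.
Second burn Δv₂ = |v₂ − v_a| = 1.36024 km/s.
Total Δv = Δv₁ + Δv₂ = 3.467 km/s.

Δv = 3470 m/s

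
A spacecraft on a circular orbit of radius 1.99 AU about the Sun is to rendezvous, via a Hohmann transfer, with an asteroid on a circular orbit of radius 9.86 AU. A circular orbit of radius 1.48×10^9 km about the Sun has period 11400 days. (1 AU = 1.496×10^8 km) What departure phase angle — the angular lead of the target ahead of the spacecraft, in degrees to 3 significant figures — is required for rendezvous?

From Kepler's third law T² = 4π²r³/μ at r = 1.48×10^9 km, T = 11400 days = 11400 × 86400 s = 9.8496×10^8 s: μ = 4π²r³/T² = 1.31919×10^11 km³/s².
In km: r₁ = 1.99 × 1.496×10^8 = 2.97704×10^8 km; r₂ = 9.86 × 1.496×10^8 = 1.475056×10^9 km.
Transfer-ellipse semi-major axis a_t = (r₁ + r₂)/2 = (2.97704×10^8 + 1.475056×10^9)/2 = 8.8638×10^8 km.
The half-period of the transfer ellipse is t = π√(a_t³/μ) = 2.2826×10^8 s.
Target angular speed ω₂ = √(μ/r₂³) = 6.4112×10^-9 rad/s.
Angle swept by the target during transfer: ω₂·t = 1.4634 rad = 83.847°.
Arrival is 180° from departure on the ellipse, so φ = 180° − 83.847° = 96.2°.

φ = 96.2°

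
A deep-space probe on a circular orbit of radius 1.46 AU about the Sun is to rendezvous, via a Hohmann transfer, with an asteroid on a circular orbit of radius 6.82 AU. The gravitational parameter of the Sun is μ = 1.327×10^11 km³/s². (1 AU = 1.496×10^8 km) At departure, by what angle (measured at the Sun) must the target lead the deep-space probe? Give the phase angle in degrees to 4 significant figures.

φ = 94.87°

In km: r₁ = 1.46 × 1.496×10^8 = 2.18416×10^8 km; r₂ = 6.82 × 1.496×10^8 = 1.020272×10^9 km.
The Hohmann ellipse has a_t = (r₁ + r₂)/2 = 6.19344×10^8 km.
The half-period of the transfer ellipse is t = π√(a_t³/μ) = 1.329×10^8 s.
The target's mean motion on its circular orbit is ω₂ = √(μ/r₂³) = 1.118×10^-8 rad/s.
Angle swept by the target during transfer: ω₂·t = 1.4858 rad = 85.13°.
Arrival is 180° from departure on the ellipse, so φ = 180° − 85.13° = 94.87°.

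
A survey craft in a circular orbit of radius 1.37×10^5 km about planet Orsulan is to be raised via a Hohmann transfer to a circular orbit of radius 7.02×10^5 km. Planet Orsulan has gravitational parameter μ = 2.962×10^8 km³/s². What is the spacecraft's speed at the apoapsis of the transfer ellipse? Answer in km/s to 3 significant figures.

v = 11.7 km/s

The Hohmann ellipse has a_t = (r₁ + r₂)/2 = 4.195×10^5 km.
At apoapsis, r = 7.020×10^5 km.
Applying v² = μ(2/r − 1/a_t): v = 11.74 km/s.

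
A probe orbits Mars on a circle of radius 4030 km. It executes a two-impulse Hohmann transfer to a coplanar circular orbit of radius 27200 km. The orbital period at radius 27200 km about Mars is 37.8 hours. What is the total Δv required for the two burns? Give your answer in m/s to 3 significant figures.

Δv = 1660 m/s

From Kepler's third law T² = 4π²r³/μ at r = 27200 km, T = 37.8 hours = 37.8 × 3600 s = 1.3608×10^5 s: μ = 4π²r³/T² = 42902.0 km³/s².
Transfer-ellipse semi-major axis a_t = (r₁ + r₂)/2 = (4030 + 27200)/2 = 15615 km.
At r₁ the circular-orbit speed is v₁ = √(μ/r₁) = 3.263 km/s.
Transfer-orbit speed at r₁ (vis-viva equation): v_p = √[μ(2/r₁ − 1/a_t)] = 4.306 km/s.
First burn Δv₁ = |v_p − v₁| = 1.043 km/s.
Circular speed at r₂: v₂ = √(μ/r₂) = 1.2559 km/s.
Transfer-orbit speed at r₂: v_a = √[μ(2/r₂ − 1/a_t)] = 0.63802 km/s.
Second burn Δv₂ = |v₂ − v_a| = 0.6179 km/s.
Δv = Δv₁ + Δv₂ = 1.043 + 0.6179 = 1.661 km/s.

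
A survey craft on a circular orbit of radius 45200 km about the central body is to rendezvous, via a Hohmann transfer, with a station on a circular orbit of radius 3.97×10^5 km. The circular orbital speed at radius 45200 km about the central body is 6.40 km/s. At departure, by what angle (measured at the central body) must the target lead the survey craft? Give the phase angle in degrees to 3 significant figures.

φ = 105°

From the circular-orbit relation v² = μ/r at r = 45200 km: μ = v²r = (6.40)² × 45200 = 1.85139×10^6 km³/s².
Semi-major axis of the transfer orbit: a_t = (45200 + 3.970×10^5)/2 = 2.211×10^5 km.
Transfer time t = π√(a_t³/μ) = 2.4004×10^5 s.
The target's mean motion on its circular orbit is ω₂ = √(μ/r₂³) = 5.4396×10^-6 rad/s.
Angle swept by the target during transfer: ω₂·t = 1.3057 rad = 74.81°.
Arrival is 180° from departure on the ellipse, so φ = 180° − 74.81° = 105°.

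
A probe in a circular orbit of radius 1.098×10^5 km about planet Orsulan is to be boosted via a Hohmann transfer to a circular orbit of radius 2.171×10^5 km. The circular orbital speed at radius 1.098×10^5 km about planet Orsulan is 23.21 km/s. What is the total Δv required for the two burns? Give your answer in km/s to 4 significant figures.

From the circular-orbit relation v² = μ/r at r = 1.098×10^5 km: μ = v²r = (23.21)² × 1.098×10^5 = 5.91497×10^7 km³/s².
Transfer-ellipse semi-major axis a_t = (r₁ + r₂)/2 = (1.098×10^5 + 2.171×10^5)/2 = 1.6345×10^5 km.
Circular speed at r₁: v₁ = √(μ/r₁) = √(5.91497×10^7/1.098×10^5) = 23.210 km/s.
On the transfer ellipse at r₁, vis-viva gives v_p = √[μ(2/r₁ − 1/a_t)] = 26.749 km/s.
First burn Δv₁ = |v_p − v₁| = 3.539 km/s.
Circular speed at r₂: v₂ = √(μ/r₂) = 16.506173 km/s.
Transfer-orbit speed at r₂: v_a = √[μ(2/r₂ − 1/a_t)] = 13.528670 km/s.
Second burn Δv₂ = |v₂ − v_a| = 2.978 km/s.
Total Δv = Δv₁ + Δv₂ = 6.517 km/s.

Δv = 6.517 km/s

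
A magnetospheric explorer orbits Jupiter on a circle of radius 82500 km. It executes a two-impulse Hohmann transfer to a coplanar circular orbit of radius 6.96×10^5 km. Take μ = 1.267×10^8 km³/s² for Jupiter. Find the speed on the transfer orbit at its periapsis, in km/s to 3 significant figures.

The Hohmann ellipse has a_t = (r₁ + r₂)/2 = 3.8925×10^5 km.
At periapsis, r = 82500 km.
Applying v² = μ(2/r − 1/a_t): v = 52.40 km/s.

v = 52.4 km/s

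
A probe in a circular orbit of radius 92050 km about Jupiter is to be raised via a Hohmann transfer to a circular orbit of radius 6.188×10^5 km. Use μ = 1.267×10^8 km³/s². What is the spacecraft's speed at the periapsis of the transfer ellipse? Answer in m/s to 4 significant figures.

v = 48950 m/s

The Hohmann ellipse has a_t = (r₁ + r₂)/2 = 3.55425×10^5 km.
The periapsis of the transfer ellipse is at r = 92050 km.
Applying v² = μ(2/r − 1/a_t): v = 48.95 km/s.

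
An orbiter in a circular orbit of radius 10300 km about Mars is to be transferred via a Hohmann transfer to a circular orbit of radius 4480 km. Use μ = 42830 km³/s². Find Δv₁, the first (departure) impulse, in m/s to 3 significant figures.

Δv₁ = 451 m/s

The Hohmann ellipse has a_t = (r₁ + r₂)/2 = 7390 km.
Circular speed at r = 10300 km: v_c = √(μ/r) = 2.0392 km/s.
Vis-viva on the transfer ellipse at r = 10300 km gives v_t = √[μ(2/r − 1/a_t)] = 1.5877 km/s.
Δv₁ = |v_t − v_c| = |1.5877 − 2.0392| = 0.4515 km/s.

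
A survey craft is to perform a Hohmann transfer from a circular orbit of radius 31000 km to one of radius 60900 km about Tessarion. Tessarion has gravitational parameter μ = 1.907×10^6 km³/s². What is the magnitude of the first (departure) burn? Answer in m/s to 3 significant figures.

Semi-major axis of the transfer orbit: a_t = (31000 + 60900)/2 = 45950 km.
Circular speed at r = 31000 km: v_c = √(μ/r) = 7.843 km/s.
Transfer-orbit speed at the same r (vis-viva, a = a_t): v_t = √[μ(2/r − 1/a_t)] = 9.029 km/s.
Δv₁ = |v_t − v_c| = |9.029 − 7.843| = 1.186 km/s.

Δv₁ = 1190 m/s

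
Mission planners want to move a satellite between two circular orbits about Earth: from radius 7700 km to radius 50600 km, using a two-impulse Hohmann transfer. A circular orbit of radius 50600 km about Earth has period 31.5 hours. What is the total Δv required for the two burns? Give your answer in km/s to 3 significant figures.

From Kepler's third law T² = 4π²r³/μ at r = 50600 km, T = 31.5 hours = 31.5 × 3600 s = 1.134×10^5 s: μ = 4π²r³/T² = 3.97727×10^5 km³/s².
The Hohmann ellipse has a_t = (r₁ + r₂)/2 = 29150 km.
Circular speed at r₁: v₁ = √(μ/r₁) = √(3.97727×10^5/7700) = 7.187 km/s.
On the transfer ellipse at r₁, v² = μ(2/r − 1/a) gives v_p = √[μ(2/r₁ − 1/a_t)] = 9.469 km/s.
First burn Δv₁ = |v_p − v₁| = 2.282 km/s.
Circular speed at r₂: v₂ = √(μ/r₂) = 2.804 km/s.
Transfer-orbit speed at r₂: v_a = √[μ(2/r₂ − 1/a_t)] = 1.441 km/s.
Second burn Δv₂ = |v₂ − v_a| = 1.363 km/s.
Total Δv = Δv₁ + Δv₂ = 3.645 km/s.

Δv = 3.64 km/s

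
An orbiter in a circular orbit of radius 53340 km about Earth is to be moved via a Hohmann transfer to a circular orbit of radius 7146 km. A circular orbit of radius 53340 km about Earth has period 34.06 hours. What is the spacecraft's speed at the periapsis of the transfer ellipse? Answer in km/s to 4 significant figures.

From Kepler's third law T² = 4π²r³/μ at r = 53340 km, T = 34.06 hours = 34.06 × 3600 s = 1.22616×10^5 s: μ = 4π²r³/T² = 3.98496×10^5 km³/s².
Transfer-ellipse semi-major axis a_t = (r₁ + r₂)/2 = (53340 + 7146)/2 = 30243 km.
The periapsis of the transfer ellipse is at r = 7146 km.
From the vis-viva equation, v = √[μ(2/r − 1/a_t)] = 9.917 km/s.

v = 9.917 km/s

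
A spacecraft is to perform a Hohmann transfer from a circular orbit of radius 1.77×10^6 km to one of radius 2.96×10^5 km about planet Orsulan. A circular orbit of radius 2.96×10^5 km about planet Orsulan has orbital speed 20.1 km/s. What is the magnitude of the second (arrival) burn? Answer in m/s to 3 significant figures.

From the circular-orbit relation v² = μ/r at r = 2.96×10^5 km: μ = v²r = (20.1)² × 2.96×10^5 = 1.19587×10^8 km³/s².
Transfer-ellipse semi-major axis a_t = (r₁ + r₂)/2 = (1.770×10^6 + 2.960×10^5)/2 = 1.033×10^6 km.
Circular speed at r = 2.960×10^5 km: v_c = √(μ/r) = 20.100 km/s.
Transfer-orbit speed at the same r (vis-viva, a = a_t): v_t = √[μ(2/r − 1/a_t)] = 26.311 km/s.
Δv₂ = |v_t − v_c| = |26.311 − 20.100| = 6.211 km/s.

Δv₂ = 6210 m/s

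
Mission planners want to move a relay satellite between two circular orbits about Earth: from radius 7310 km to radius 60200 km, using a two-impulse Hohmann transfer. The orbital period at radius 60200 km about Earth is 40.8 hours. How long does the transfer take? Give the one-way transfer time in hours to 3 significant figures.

t = 8.57 hours

From Kepler's third law T² = 4π²r³/μ at r = 60200 km, T = 40.8 hours = 40.8 × 3600 s = 1.4688×10^5 s: μ = 4π²r³/T² = 3.99231×10^5 km³/s².
Transfer-ellipse semi-major axis a_t = (r₁ + r₂)/2 = (7310 + 60200)/2 = 33755 km.
Half the transfer-orbit period gives t = π√(a_t³/μ) = 30840 s.
Converting: 30840 s ÷ 3600 s/hour = 8.57 hours.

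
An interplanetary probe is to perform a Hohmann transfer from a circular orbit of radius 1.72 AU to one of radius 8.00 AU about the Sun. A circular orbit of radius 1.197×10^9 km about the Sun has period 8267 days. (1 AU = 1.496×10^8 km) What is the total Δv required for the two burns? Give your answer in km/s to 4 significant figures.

Δv = 10.69 km/s

From Kepler's third law T² = 4π²r³/μ at r = 1.197×10^9 km, T = 8267 days = 8267 × 86400 s = 7.142688×10^8 s: μ = 4π²r³/T² = 1.32715×10^11 km³/s².
In km: r₁ = 1.72 × 1.496×10^8 = 2.57312×10^8 km; r₂ = 8.00 × 1.496×10^8 = 1.1968×10^9 km.
Transfer-ellipse semi-major axis a_t = (r₁ + r₂)/2 = (2.57312×10^8 + 1.1968×10^9)/2 = 7.27056×10^8 km.
At r₁ the circular-orbit speed is v₁ = √(μ/r₁) = 22.711 km/s.
On the transfer ellipse at r₁, v² = μ(2/r − 1/a) gives v_p = √[μ(2/r₁ − 1/a_t)] = 29.138 km/s.
First burn Δv₁ = |v_p − v₁| = 6.427 km/s.
Circular speed at r₂: v₂ = √(μ/r₂) = 10.5305 km/s.
Transfer-orbit speed at r₂: v_a = √[μ(2/r₂ − 1/a_t)] = 6.26462 km/s.
Second burn Δv₂ = |v₂ − v_a| = 4.266 km/s.
Total Δv = Δv₁ + Δv₂ = 10.69 km/s.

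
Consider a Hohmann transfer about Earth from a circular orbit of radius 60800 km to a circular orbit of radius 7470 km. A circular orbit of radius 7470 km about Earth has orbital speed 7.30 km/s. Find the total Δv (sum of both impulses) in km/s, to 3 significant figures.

From the circular-orbit relation v² = μ/r at r = 7470 km: μ = v²r = (7.30)² × 7470 = 3.98076×10^5 km³/s².
The Hohmann ellipse has a_t = (r₁ + r₂)/2 = 34135 km.
At r₁ the circular-orbit speed is v₁ = √(μ/r₁) = 2.5588 km/s.
On the transfer ellipse at r₁, vis-viva gives v_a = √[μ(2/r₁ − 1/a_t)] = 1.1970 km/s.
First burn Δv₁ = |v_a − v₁| = 1.3618 km/s.
At r₂, v₂ = √(μ/r₂) = 7.3000 km/s.
Transfer-orbit speed at r₂: v_p = √[μ(2/r₂ − 1/a_t)] = 9.7426 km/s.
Second burn Δv₂ = |v₂ − v_p| = 2.4426 km/s.
Δv = Δv₁ + Δv₂ = 1.3618 + 2.4426 = 3.804 km/s.

Δv = 3.80 km/s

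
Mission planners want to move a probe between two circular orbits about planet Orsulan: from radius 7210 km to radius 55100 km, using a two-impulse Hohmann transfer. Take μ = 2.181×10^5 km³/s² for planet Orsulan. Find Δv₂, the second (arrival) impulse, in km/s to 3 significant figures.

Δv₂ = 1.03 km/s

The Hohmann ellipse has a_t = (r₁ + r₂)/2 = 31155 km.
Circular speed at r = 55100 km: v_c = √(μ/r) = 1.9895 km/s.
Vis-viva on the transfer ellipse at r = 55100 km gives v_t = √[μ(2/r − 1/a_t)] = 0.95710 km/s.
Δv₂ = |v_t − v_c| = |0.95710 − 1.9895| = 1.032 km/s.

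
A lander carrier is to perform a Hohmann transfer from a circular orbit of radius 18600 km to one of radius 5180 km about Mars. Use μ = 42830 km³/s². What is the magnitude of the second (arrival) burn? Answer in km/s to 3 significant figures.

Semi-major axis of the transfer orbit: a_t = (18600 + 5180)/2 = 11890 km.
Circular speed at r = 5180 km: v_c = √(μ/r) = 2.875 km/s.
Transfer-orbit speed at the same r (vis-viva, a = a_t): v_t = √[μ(2/r − 1/a_t)] = 3.596 km/s.
Δv₂ = |v_t − v_c| = |3.596 − 2.875| = 0.7210 km/s.

Δv₂ = 0.721 km/s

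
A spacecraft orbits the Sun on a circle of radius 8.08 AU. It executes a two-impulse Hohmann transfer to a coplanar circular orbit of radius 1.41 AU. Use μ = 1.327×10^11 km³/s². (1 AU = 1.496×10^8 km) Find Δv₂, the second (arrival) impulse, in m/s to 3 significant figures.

In km: r₁ = 8.08 × 1.496×10^8 = 1.208768×10^9 km; r₂ = 1.41 × 1.496×10^8 = 2.10936×10^8 km.
The Hohmann ellipse has a_t = (r₁ + r₂)/2 = 7.09852×10^8 km.
On the circular orbit at r = 2.10936×10^8 km, v_c = √(μ/r) = 25.082 km/s.
Transfer-orbit speed at the same r (vis-viva, a = a_t): v_t = √[μ(2/r − 1/a_t)] = 32.730 km/s.
Δv₂ = |v_t − v_c| = |32.730 − 25.082| = 7.648 km/s.

Δv₂ = 7650 m/s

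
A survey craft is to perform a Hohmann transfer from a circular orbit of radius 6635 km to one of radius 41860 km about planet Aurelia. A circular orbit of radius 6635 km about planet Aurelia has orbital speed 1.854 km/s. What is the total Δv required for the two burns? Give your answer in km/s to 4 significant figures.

Δv = 0.9340 km/s

From the circular-orbit relation v² = μ/r at r = 6635 km: μ = v²r = (1.854)² × 6635 = 22806.6 km³/s².
Semi-major axis of the transfer orbit: a_t = (6635 + 41860)/2 = 24247.5 km.
At r₁ the circular-orbit speed is v₁ = √(μ/r₁) = 1.854 km/s.
On the transfer ellipse at r₁, vis-viva equation gives v_p = √[μ(2/r₁ − 1/a_t)] = 2.436 km/s.
First burn Δv₁ = |v_p − v₁| = 0.5820 km/s.
At r₂, v₂ = √(μ/r₂) = 0.7381 km/s.
Transfer-orbit speed at r₂: v_a = √[μ(2/r₂ − 1/a_t)] = 0.3861 km/s.
Second burn Δv₂ = |v₂ − v_a| = 0.3520 km/s.
Total Δv = Δv₁ + Δv₂ = 0.9340 km/s.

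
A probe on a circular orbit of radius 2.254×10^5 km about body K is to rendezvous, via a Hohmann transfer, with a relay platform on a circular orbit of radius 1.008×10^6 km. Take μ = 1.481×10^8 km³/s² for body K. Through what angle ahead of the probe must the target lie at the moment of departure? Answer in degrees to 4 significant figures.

Semi-major axis of the transfer orbit: a_t = (2.254×10^5 + 1.008×10^6)/2 = 6.167×10^5 km.
The half-period of the transfer ellipse is t = π√(a_t³/μ) = 1.2502×10^5 s.
Target angular speed ω₂ = √(μ/r₂³) = 1.2025×10^-5 rad/s.
Angle swept by the target during transfer: ω₂·t = 1.5034 rad = 86.14°.
Arrival is 180° from departure on the ellipse, so φ = 180° − 86.14° = 93.86°.

φ = 93.86°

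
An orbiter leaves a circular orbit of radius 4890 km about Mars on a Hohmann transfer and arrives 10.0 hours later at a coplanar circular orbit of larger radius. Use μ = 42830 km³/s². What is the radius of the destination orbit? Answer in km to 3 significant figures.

r₂ = 30700 km

Transfer time t = 10.0 hours = 36000 s, and t = π√(a_t³/μ).
So a_t = (μ t²/π²)^(1/3) = (42830 × (36000)² / π²)^(1/3) = 17784 km.
Since a_t = (r₁ + r₂)/2, r₂ = 2a_t − r₁ = 2×17784 − 4890 = 30678 km.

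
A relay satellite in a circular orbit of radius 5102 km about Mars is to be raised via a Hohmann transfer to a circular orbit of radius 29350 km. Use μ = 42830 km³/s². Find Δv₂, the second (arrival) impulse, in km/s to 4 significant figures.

Δv₂ = 0.5506 km/s

Transfer-ellipse semi-major axis a_t = (r₁ + r₂)/2 = (5102 + 29350)/2 = 17226 km.
Circular speed at r = 29350 km: v_c = √(μ/r) = 1.208 km/s.
Transfer-orbit speed at the same r (vis-viva, a = a_t): v_t = √[μ(2/r − 1/a_t)] = 0.6574 km/s.
Δv₂ = |v_t − v_c| = |0.6574 − 1.208| = 0.5506 km/s.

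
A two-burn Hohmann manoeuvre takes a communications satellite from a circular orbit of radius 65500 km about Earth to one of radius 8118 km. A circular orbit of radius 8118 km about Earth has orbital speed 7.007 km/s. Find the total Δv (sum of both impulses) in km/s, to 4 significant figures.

From the circular-orbit relation v² = μ/r at r = 8118 km: μ = v²r = (7.007)² × 8118 = 3.98578×10^5 km³/s².
Transfer-ellipse semi-major axis a_t = (r₁ + r₂)/2 = (65500 + 8118)/2 = 36809 km.
At r₁ the circular-orbit speed is v₁ = √(μ/r₁) = 2.4668 km/s.
On the transfer ellipse at r₁, vis-viva equation gives v_a = √[μ(2/r₁ − 1/a_t)] = 1.1585 km/s.
First burn Δv₁ = |v_a − v₁| = 1.308 km/s.
Circular speed at r₂: v₂ = √(μ/r₂) = 7.007 km/s.
Transfer-orbit speed at r₂: v_p = √[μ(2/r₂ − 1/a_t)] = 9.347 km/s.
Second burn Δv₂ = |v₂ − v_p| = 2.340 km/s.
Total Δv = Δv₁ + Δv₂ = 3.648 km/s.

Δv = 3.648 km/s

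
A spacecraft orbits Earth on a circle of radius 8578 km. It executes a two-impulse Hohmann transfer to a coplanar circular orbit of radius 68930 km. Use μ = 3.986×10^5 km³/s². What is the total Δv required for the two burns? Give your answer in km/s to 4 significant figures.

The Hohmann ellipse has a_t = (r₁ + r₂)/2 = 38754 km.
Circular speed at r₁: v₁ = √(μ/r₁) = √(3.986×10^5/8578) = 6.8167 km/s.
Transfer-orbit speed at r₁ (vis-viva equation): v_p = √[μ(2/r₁ − 1/a_t)] = 9.0912 km/s.
First burn Δv₁ = |v_p − v₁| = 2.2745 km/s.
Circular speed at r₂: v₂ = √(μ/r₂) = 2.40472 km/s.
Transfer-orbit speed at r₂: v_a = √[μ(2/r₂ − 1/a_t)] = 1.13136 km/s.
Second burn Δv₂ = |v₂ − v_a| = 1.2734 km/s.
Δv = Δv₁ + Δv₂ = 2.2745 + 1.2734 = 3.548 km/s.

Δv = 3.548 km/s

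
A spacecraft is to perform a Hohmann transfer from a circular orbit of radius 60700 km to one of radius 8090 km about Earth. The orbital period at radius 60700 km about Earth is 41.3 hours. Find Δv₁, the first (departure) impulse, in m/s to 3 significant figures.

Δv₁ = 1320 m/s

From Kepler's third law T² = 4π²r³/μ at r = 60700 km, T = 41.3 hours = 41.3 × 3600 s = 1.4868×10^5 s: μ = 4π²r³/T² = 3.99412×10^5 km³/s².
Semi-major axis of the transfer orbit: a_t = (60700 + 8090)/2 = 34395 km.
On the circular orbit at r = 60700 km, v_c = √(μ/r) = 2.565 km/s.
Vis-viva on the transfer ellipse at r = 60700 km gives v_t = √[μ(2/r − 1/a_t)] = 1.244 km/s.
Δv₁ = |v_t − v_c| = |1.244 − 2.565| = 1.321 km/s.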